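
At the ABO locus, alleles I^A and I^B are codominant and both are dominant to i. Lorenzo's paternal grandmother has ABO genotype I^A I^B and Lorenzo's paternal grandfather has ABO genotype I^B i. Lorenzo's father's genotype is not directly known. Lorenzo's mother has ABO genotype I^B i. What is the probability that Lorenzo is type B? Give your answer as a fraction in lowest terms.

5/8

Lorenzo's father's ABO genotype from I^A I^B × I^B i: 1/4 I^A I^B, 1/4 I^A i, 1/4 I^B I^B, 1/4 I^B i.
Crossing each possibility with the mother I^B i and summing P(type B): 1/4·1/2 + 1/4·1/4 + 1/4·1 + 1/4·3/4 = 5/8.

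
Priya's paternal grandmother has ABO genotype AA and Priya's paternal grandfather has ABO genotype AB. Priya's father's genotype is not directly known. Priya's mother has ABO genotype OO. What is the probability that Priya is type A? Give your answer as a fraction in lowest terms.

3/4

Priya's father's ABO genotype from AA × AB: 1/2 AA, 1/2 AB.
Crossing each possibility with the mother OO and summing P(type A): 1/2·1 + 1/2·1/2 = 3/4.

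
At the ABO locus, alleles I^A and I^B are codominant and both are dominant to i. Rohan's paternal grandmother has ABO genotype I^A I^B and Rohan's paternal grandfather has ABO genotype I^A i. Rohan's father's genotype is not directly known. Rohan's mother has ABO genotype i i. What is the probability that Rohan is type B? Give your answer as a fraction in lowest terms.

1/4

Rohan's father's ABO genotype from I^A I^B × I^A i: 1/4 I^A I^A, 1/4 I^A I^B, 1/4 I^A i, 1/4 I^B i.
Crossing each possibility with the mother i i and summing P(type B): 1/4·0 + 1/4·1/2 + 1/4·0 + 1/4·1/2 = 1/4.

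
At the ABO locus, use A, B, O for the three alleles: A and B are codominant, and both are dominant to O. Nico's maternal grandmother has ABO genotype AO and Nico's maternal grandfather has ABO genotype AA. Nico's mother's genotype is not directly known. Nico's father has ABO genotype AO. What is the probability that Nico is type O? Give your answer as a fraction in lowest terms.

1/8

Nico's mother's ABO genotype from AO × AA: 1/2 AA, 1/2 AO.
Crossing each possibility with the father AO and summing P(type O): 1/2·0 + 1/2·1/4 = 1/8.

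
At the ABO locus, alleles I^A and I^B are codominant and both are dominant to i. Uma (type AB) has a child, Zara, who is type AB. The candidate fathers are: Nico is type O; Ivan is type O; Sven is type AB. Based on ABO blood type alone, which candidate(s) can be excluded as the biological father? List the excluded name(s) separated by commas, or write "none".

A candidate is excluded only if no genotype consistent with his phenotype could produce a type AB child with a type AB mother.
Nico (type O): no genotype consistent with that phenotype can produce a type-AB child with a type-AB mother.
Ivan (type O): no genotype consistent with that phenotype can produce a type-AB child with a type-AB mother.

Nico, Ivan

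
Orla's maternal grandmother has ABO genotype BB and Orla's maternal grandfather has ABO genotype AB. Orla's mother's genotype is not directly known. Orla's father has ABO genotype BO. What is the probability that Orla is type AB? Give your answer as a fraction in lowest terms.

1/8

Orla's mother's ABO genotype from BB × AB: 1/2 AB, 1/2 BB.
Crossing each possibility with the father BO and summing P(type AB): 1/2·1/4 + 1/2·0 = 1/8.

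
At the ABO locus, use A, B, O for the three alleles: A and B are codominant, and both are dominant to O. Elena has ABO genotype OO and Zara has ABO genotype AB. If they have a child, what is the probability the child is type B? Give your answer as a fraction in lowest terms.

1/2

ABO cross OO × AB → offspring phenotypes: 1/2 A, 1/2 B.
So P(type B) = 1/2.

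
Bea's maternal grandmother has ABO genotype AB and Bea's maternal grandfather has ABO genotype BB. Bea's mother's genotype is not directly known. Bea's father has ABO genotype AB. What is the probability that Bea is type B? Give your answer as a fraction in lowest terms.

3/8

Bea's mother's ABO genotype from AB × BB: 1/2 AB, 1/2 BB.
Crossing each possibility with the father AB and summing P(type B): 1/2·1/4 + 1/2·1/2 = 3/8.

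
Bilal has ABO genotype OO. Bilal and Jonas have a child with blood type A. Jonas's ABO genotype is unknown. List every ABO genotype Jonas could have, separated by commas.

For each candidate genotype of Jonas, check whether crossing it with OO can produce every observed child phenotype.
  AA → possible child types {A} ✓
  AB → possible child types {A, B} ✓
  AO → possible child types {O, A} ✓
  BB → possible child types {B} ✗
  BO → possible child types {O, B} ✗
  OO → possible child types {O} ✗

AA, AB, AO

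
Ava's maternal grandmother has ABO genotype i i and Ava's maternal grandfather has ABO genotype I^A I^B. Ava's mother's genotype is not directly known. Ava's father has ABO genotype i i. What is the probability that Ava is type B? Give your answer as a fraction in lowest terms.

1/4

Ava's mother's ABO genotype from i i × I^A I^B: 1/2 I^A i, 1/2 I^B i.
Crossing each possibility with the father i i and summing P(type B): 1/2·0 + 1/2·1/2 = 1/4.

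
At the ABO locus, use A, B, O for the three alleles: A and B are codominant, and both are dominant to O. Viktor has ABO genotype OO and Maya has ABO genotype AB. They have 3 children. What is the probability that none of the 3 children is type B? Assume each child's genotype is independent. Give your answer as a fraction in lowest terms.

1/8

ABO cross OO × AB → 1/2 A, 1/2 B.
So P(type B) = 1/2 per child.
P(not type B) = 1/2 for one child; (1/2)^3 = 1/8.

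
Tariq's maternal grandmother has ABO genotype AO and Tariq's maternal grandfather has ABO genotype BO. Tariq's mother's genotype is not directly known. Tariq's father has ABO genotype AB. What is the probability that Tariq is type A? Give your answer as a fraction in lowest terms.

3/8

Tariq's mother's ABO genotype from AO × BO: 1/4 AB, 1/4 AO, 1/4 BO, 1/4 OO.
Crossing each possibility with the father AB and summing P(type A): 1/4·1/4 + 1/4·1/2 + 1/4·1/4 + 1/4·1/2 = 3/8.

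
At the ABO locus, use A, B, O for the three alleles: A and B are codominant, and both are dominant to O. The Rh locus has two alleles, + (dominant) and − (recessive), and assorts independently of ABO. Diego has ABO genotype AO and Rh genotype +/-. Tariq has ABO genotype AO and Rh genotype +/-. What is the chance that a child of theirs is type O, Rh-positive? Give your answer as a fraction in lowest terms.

ABO cross AO × AO → offspring phenotypes: 1/4 O, 3/4 A.
Rh cross +/- × +/- → 3/4 Rh+, 1/4 Rh-.
Independent loci: P(type O, Rh-positive) = 1/4 × 3/4 = 3/16.

3/16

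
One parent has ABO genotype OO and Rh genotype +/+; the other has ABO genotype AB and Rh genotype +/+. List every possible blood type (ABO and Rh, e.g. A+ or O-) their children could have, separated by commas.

Gametes from OO × AB give offspring ABO genotypes AO, BO, i.e. phenotypes A, B.
Rh cross +/+ × +/+ → phenotypes Rh+.
Combining independently: A+, B+.

A+, B+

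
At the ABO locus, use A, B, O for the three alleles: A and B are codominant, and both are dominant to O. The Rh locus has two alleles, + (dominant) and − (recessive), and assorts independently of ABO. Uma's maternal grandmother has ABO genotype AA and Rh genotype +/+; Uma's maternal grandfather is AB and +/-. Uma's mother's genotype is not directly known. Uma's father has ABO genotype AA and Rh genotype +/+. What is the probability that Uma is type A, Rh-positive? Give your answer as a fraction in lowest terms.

Uma's mother's ABO genotype from AA × AB: 1/2 AA, 1/2 AB.
Crossing each possibility with the father AA and summing P(type A): 1/2·1 + 1/2·1/2 = 3/4.
Similarly for Rh via the mother's Rh distribution: P(Rh+) = 1.
Independent loci: 3/4 × 1 = 3/4.

3/4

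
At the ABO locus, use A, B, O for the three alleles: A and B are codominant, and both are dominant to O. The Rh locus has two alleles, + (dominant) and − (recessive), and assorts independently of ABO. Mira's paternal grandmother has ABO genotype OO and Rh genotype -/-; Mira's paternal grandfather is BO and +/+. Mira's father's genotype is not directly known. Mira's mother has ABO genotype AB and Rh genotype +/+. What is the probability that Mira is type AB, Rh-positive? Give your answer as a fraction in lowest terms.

Mira's father's ABO genotype from OO × BO: 1/2 BO, 1/2 OO.
Crossing each possibility with the mother AB and summing P(type AB): 1/2·1/4 + 1/2·0 = 1/8.
Similarly for Rh via the father's Rh distribution: P(Rh+) = 1.
Independent loci: 1/8 × 1 = 1/8.

1/8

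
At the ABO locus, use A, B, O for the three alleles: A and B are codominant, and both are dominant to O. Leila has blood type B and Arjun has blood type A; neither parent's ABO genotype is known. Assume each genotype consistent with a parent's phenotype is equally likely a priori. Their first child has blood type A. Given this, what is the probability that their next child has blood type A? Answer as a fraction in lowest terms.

Possible genotypes: Leila ∈ {BB, BO}; Arjun ∈ {AA, AO}.
Weight each parental genotype pair by prior × P(type-A child):
  BO × AA: posterior weight 2/3; P(next child type A) = 1/2.
  BO × AO: posterior weight 1/3; P(next child type A) = 1/4.
Weighted sum = 5/12.

5/12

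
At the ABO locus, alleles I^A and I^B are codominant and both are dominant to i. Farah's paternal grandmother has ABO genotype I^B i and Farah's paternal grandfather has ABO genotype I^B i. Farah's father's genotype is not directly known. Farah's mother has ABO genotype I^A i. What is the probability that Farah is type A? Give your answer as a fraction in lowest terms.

Farah's father's ABO genotype from I^B i × I^B i: 1/4 I^B I^B, 1/2 I^B i, 1/4 i i.
Crossing each possibility with the mother I^A i and summing P(type A): 1/4·0 + 1/2·1/4 + 1/4·1/2 = 1/4.

1/4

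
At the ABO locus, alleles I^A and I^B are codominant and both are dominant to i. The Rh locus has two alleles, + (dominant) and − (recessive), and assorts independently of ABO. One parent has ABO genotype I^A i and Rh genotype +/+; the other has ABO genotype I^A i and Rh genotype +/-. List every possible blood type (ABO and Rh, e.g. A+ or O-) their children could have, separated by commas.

O+, A+

Gametes from I^A i × I^A i give offspring ABO genotypes I^A I^A, I^A i, i i, i.e. phenotypes O, A.
Rh cross +/+ × +/- → phenotypes Rh+.
Combining independently: O+, A+.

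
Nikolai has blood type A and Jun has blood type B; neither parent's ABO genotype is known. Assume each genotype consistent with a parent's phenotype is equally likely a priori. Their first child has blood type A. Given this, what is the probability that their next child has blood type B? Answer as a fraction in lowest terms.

1/12

Possible genotypes: Nikolai ∈ {AA, AO}; Jun ∈ {BB, BO}.
Weight each parental genotype pair by prior × P(type-A child):
  AA × BO: posterior weight 2/3; P(next child type B) = 0.
  AO × BO: posterior weight 1/3; P(next child type B) = 1/4.
Weighted sum = 1/12.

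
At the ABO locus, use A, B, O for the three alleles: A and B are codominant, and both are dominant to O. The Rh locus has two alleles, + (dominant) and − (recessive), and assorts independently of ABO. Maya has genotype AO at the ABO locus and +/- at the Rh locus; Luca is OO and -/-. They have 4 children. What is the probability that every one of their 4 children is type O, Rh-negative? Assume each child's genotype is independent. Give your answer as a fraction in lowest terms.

1/256

ABO cross AO × OO → 1/2 O, 1/2 A.
Rh cross +/- × -/- → 1/2 Rh+, 1/2 Rh-; so P(type O, Rh-negative) = 1/2 × 1/2 = 1/4 per child.
All 4 independent: (1/4)^4 = 1/256.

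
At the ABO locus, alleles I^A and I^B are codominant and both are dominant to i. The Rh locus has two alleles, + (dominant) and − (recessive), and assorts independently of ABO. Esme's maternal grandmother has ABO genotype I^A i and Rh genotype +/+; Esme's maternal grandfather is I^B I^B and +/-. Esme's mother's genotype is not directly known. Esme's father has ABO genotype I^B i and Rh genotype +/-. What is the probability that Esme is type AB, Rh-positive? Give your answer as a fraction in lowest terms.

Esme's mother's ABO genotype from I^A i × I^B I^B: 1/2 I^A I^B, 1/2 I^B i.
Crossing each possibility with the father I^B i and summing P(type AB): 1/2·1/4 + 1/2·0 = 1/8.
Similarly for Rh via the mother's Rh distribution: P(Rh+) = 7/8.
Independent loci: 1/8 × 7/8 = 7/64.

7/64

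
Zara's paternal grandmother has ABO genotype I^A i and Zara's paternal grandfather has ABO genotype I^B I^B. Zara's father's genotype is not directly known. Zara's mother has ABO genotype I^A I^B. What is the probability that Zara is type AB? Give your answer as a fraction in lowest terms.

Zara's father's ABO genotype from I^A i × I^B I^B: 1/2 I^A I^B, 1/2 I^B i.
Crossing each possibility with the mother I^A I^B and summing P(type AB): 1/2·1/2 + 1/2·1/4 = 3/8.

3/8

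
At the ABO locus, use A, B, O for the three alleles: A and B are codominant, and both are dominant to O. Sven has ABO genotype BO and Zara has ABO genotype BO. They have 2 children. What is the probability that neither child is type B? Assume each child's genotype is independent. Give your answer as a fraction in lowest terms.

ABO cross BO × BO → 1/4 O, 3/4 B.
So P(type B) = 3/4 per child.
P(not type B) = 1/4 for one child; (1/4)^2 = 1/16.

1/16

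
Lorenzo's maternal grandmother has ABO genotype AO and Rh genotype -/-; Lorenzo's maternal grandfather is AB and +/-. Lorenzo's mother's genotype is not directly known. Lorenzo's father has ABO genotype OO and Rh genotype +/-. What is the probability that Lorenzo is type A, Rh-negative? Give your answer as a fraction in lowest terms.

Lorenzo's mother's ABO genotype from AO × AB: 1/4 AA, 1/4 AB, 1/4 AO, 1/4 BO.
Crossing each possibility with the father OO and summing P(type A): 1/4·1 + 1/4·1/2 + 1/4·1/2 + 1/4·0 = 1/2.
Similarly for Rh via the mother's Rh distribution: P(Rh-) = 3/8.
Independent loci: 1/2 × 3/8 = 3/16.

3/16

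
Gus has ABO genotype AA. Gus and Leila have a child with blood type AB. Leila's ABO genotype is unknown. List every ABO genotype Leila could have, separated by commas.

For each candidate genotype of Leila, check whether crossing it with AA can produce every observed child phenotype.
  AA → possible child types {A} ✗
  AB → possible child types {A, AB} ✓
  AO → possible child types {A} ✗
  BB → possible child types {AB} ✓
  BO → possible child types {A, AB} ✓
  OO → possible child types {A} ✗

AB, BB, BO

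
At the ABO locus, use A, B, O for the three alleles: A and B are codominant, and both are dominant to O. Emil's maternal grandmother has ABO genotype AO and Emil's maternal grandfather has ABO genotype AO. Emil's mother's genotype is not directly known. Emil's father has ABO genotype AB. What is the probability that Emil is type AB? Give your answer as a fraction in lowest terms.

1/4

Emil's mother's ABO genotype from AO × AO: 1/4 AA, 1/2 AO, 1/4 OO.
Crossing each possibility with the father AB and summing P(type AB): 1/4·1/2 + 1/2·1/4 + 1/4·0 = 1/4.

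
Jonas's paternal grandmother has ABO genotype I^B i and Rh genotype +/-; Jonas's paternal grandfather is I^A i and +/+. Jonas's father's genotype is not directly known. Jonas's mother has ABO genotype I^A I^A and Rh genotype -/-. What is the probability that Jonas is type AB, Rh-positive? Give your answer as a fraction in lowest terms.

Jonas's father's ABO genotype from I^B i × I^A i: 1/4 I^A I^B, 1/4 I^A i, 1/4 I^B i, 1/4 i i.
Crossing each possibility with the mother I^A I^A and summing P(type AB): 1/4·1/2 + 1/4·0 + 1/4·1/2 + 1/4·0 = 1/4.
Similarly for Rh via the father's Rh distribution: P(Rh+) = 3/4.
Independent loci: 1/4 × 3/4 = 3/16.

3/16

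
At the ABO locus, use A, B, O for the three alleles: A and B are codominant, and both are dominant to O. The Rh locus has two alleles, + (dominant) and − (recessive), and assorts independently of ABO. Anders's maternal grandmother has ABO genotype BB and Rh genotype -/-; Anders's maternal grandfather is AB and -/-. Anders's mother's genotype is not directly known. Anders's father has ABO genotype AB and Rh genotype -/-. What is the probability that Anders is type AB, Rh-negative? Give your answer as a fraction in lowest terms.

1/2

Anders's mother's ABO genotype from BB × AB: 1/2 AB, 1/2 BB.
Crossing each possibility with the father AB and summing P(type AB): 1/2·1/2 + 1/2·1/2 = 1/2.
Similarly for Rh via the mother's Rh distribution: P(Rh-) = 1.
Independent loci: 1/2 × 1 = 1/2.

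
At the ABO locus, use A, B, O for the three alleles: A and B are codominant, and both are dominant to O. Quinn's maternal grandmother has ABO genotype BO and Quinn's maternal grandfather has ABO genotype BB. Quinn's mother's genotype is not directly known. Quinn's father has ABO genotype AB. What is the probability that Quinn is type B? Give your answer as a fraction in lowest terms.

Quinn's mother's ABO genotype from BO × BB: 1/2 BB, 1/2 BO.
Crossing each possibility with the father AB and summing P(type B): 1/2·1/2 + 1/2·1/2 = 1/2.

1/2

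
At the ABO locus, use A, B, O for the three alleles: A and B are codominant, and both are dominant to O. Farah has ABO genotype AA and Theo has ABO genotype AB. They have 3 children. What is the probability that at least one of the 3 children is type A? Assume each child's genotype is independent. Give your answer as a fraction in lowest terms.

7/8

ABO cross AA × AB → 1/2 A, 1/2 AB.
So P(type A) = 1/2 per child.
P(none) = (1/2)^3 = 1/8; P(at least one) = 1 − 1/8 = 7/8.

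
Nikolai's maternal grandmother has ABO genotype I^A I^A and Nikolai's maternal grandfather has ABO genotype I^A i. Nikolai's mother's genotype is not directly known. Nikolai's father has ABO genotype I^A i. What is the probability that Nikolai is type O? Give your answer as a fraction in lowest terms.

1/8

Nikolai's mother's ABO genotype from I^A I^A × I^A i: 1/2 I^A I^A, 1/2 I^A i.
Crossing each possibility with the father I^A i and summing P(type O): 1/2·0 + 1/2·1/4 = 1/8.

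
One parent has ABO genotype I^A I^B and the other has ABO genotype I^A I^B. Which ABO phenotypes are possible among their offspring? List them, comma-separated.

A, B, AB

Gametes from I^A I^B × I^A I^B give offspring ABO genotypes I^A I^A, I^A I^B, I^B I^B, i.e. phenotypes A, B, AB.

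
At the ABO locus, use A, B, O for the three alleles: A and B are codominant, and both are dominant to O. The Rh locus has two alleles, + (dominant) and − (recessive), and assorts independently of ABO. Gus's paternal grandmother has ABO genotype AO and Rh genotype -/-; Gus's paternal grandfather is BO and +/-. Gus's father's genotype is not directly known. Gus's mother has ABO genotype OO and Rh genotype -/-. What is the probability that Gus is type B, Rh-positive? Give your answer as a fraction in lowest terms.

Gus's father's ABO genotype from AO × BO: 1/4 AB, 1/4 AO, 1/4 BO, 1/4 OO.
Crossing each possibility with the mother OO and summing P(type B): 1/4·1/2 + 1/4·0 + 1/4·1/2 + 1/4·0 = 1/4.
Similarly for Rh via the father's Rh distribution: P(Rh+) = 1/4.
Independent loci: 1/4 × 1/4 = 1/16.

1/16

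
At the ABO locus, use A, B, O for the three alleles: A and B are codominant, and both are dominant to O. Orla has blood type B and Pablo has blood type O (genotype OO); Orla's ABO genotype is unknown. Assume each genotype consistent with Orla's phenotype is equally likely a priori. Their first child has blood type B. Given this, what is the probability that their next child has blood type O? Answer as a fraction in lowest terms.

1/6

Possible genotypes: Orla ∈ {BB, BO}; Pablo ∈ {OO}.
Weight each parental genotype pair by prior × P(type-B child):
  BB × OO: posterior weight 2/3; P(next child type O) = 0.
  BO × OO: posterior weight 1/3; P(next child type O) = 1/2.
Weighted sum = 1/6.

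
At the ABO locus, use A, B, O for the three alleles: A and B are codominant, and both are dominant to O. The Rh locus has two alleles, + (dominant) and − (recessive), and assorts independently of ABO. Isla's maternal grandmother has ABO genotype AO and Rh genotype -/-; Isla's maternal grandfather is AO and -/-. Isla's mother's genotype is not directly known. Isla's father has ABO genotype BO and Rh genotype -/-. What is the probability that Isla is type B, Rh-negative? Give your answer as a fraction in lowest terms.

1/4

Isla's mother's ABO genotype from AO × AO: 1/4 AA, 1/2 AO, 1/4 OO.
Crossing each possibility with the father BO and summing P(type B): 1/4·0 + 1/2·1/4 + 1/4·1/2 = 1/4.
Similarly for Rh via the mother's Rh distribution: P(Rh-) = 1.
Independent loci: 1/4 × 1 = 1/4.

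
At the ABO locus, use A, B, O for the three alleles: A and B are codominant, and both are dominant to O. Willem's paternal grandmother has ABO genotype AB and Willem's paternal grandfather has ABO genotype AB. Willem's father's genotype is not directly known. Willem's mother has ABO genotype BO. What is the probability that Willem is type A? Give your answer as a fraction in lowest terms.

Willem's father's ABO genotype from AB × AB: 1/4 AA, 1/2 AB, 1/4 BB.
Crossing each possibility with the mother BO and summing P(type A): 1/4·1/2 + 1/2·1/4 + 1/4·0 = 1/4.

1/4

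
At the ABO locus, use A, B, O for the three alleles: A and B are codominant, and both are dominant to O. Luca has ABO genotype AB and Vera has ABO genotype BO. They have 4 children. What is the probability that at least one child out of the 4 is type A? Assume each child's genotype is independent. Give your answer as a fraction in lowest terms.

175/256

ABO cross AB × BO → 1/4 A, 1/2 B, 1/4 AB.
So P(type A) = 1/4 per child.
P(none) = (3/4)^4 = 81/256; P(at least one) = 1 − 81/256 = 175/256.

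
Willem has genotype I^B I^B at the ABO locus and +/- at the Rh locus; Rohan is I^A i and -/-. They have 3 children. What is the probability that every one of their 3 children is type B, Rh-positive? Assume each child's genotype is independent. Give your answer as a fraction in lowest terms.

ABO cross I^B I^B × I^A i → 1/2 B, 1/2 AB.
Rh cross +/- × -/- → 1/2 Rh+, 1/2 Rh-; so P(type B, Rh-positive) = 1/2 × 1/2 = 1/4 per child.
All 3 independent: (1/4)^3 = 1/64.

1/64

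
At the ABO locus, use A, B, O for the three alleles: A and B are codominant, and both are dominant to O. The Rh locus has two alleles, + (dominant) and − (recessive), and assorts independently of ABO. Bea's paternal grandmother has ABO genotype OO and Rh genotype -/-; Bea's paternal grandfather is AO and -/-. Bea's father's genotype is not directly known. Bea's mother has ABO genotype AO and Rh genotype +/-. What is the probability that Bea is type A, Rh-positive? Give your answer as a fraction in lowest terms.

Bea's father's ABO genotype from OO × AO: 1/2 AO, 1/2 OO.
Crossing each possibility with the mother AO and summing P(type A): 1/2·3/4 + 1/2·1/2 = 5/8.
Similarly for Rh via the father's Rh distribution: P(Rh+) = 1/2.
Independent loci: 5/8 × 1/2 = 5/16.

5/16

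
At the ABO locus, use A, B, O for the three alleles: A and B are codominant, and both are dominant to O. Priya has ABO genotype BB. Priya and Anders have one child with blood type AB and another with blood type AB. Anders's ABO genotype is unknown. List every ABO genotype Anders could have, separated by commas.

For each candidate genotype of Anders, check whether crossing it with BB can produce every observed child phenotype.
  AA → possible child types {AB} ✓
  AB → possible child types {B, AB} ✓
  AO → possible child types {B, AB} ✓
  BB → possible child types {B} ✗
  BO → possible child types {B} ✗
  OO → possible child types {B} ✗

AA, AB, AO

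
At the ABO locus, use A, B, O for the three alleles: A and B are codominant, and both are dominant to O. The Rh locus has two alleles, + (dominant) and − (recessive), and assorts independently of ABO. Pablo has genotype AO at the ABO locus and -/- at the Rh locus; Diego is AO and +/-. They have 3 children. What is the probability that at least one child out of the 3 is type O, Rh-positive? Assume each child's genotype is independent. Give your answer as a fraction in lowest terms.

ABO cross AO × AO → 1/4 O, 3/4 A.
Rh cross -/- × +/- → 1/2 Rh+, 1/2 Rh-; so P(type O, Rh-positive) = 1/4 × 1/2 = 1/8 per child.
P(none) = (7/8)^3 = 343/512; P(at least one) = 1 − 343/512 = 169/512.

169/512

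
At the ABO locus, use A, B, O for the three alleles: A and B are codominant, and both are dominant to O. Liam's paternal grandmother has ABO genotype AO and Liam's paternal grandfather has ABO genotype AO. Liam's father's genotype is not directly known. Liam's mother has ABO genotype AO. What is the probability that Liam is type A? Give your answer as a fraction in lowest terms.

3/4

Liam's father's ABO genotype from AO × AO: 1/4 AA, 1/2 AO, 1/4 OO.
Crossing each possibility with the mother AO and summing P(type A): 1/4·1 + 1/2·3/4 + 1/4·1/2 = 3/4.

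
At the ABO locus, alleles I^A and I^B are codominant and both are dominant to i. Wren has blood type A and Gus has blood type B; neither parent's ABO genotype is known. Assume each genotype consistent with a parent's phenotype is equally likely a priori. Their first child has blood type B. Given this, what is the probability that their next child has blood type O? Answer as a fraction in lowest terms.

1/12

Possible genotypes: Wren ∈ {I^A I^A, I^A i}; Gus ∈ {I^B I^B, I^B i}.
Weight each parental genotype pair by prior × P(type-B child):
  I^A i × I^B I^B: posterior weight 2/3; P(next child type O) = 0.
  I^A i × I^B i: posterior weight 1/3; P(next child type O) = 1/4.
Weighted sum = 1/12.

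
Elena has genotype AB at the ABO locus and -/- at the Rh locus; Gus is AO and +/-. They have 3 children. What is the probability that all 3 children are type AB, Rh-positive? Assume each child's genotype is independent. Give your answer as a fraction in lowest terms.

1/512

ABO cross AB × AO → 1/2 A, 1/4 B, 1/4 AB.
Rh cross -/- × +/- → 1/2 Rh+, 1/2 Rh-; so P(type AB, Rh-positive) = 1/4 × 1/2 = 1/8 per child.
All 3 independent: (1/8)^3 = 1/512.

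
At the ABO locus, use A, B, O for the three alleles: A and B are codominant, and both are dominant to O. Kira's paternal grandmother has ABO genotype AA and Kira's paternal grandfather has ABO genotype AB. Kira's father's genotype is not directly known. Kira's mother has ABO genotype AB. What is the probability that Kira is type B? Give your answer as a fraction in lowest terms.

Kira's father's ABO genotype from AA × AB: 1/2 AA, 1/2 AB.
Crossing each possibility with the mother AB and summing P(type B): 1/2·0 + 1/2·1/4 = 1/8.

1/8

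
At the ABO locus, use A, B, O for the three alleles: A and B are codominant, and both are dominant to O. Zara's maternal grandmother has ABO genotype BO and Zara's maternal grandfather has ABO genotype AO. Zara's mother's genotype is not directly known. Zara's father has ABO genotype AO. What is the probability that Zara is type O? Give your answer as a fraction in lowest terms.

1/4

Zara's mother's ABO genotype from BO × AO: 1/4 AB, 1/4 AO, 1/4 BO, 1/4 OO.
Crossing each possibility with the father AO and summing P(type O): 1/4·0 + 1/4·1/4 + 1/4·1/4 + 1/4·1/2 = 1/4.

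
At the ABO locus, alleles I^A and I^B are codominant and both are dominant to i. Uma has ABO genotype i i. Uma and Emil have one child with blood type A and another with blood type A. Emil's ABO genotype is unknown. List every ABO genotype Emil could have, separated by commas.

I^A I^A, I^A I^B, I^A i

For each candidate genotype of Emil, check whether crossing it with i i can produce every observed child phenotype.
  I^A I^A → possible child types {A} ✓
  I^A I^B → possible child types {A, B} ✓
  I^A i → possible child types {O, A} ✓
  I^B I^B → possible child types {B} ✗
  I^B i → possible child types {O, B} ✗
  i i → possible child types {O} ✗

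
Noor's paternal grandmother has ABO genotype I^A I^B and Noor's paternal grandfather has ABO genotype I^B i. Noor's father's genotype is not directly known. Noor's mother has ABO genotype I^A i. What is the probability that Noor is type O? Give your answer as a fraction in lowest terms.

Noor's father's ABO genotype from I^A I^B × I^B i: 1/4 I^A I^B, 1/4 I^A i, 1/4 I^B I^B, 1/4 I^B i.
Crossing each possibility with the mother I^A i and summing P(type O): 1/4·0 + 1/4·1/4 + 1/4·0 + 1/4·1/4 = 1/8.

1/8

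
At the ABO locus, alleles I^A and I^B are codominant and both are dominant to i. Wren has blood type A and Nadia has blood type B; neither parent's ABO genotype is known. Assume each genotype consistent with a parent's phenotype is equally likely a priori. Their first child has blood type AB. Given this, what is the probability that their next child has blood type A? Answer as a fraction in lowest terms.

Possible genotypes: Wren ∈ {I^A I^A, I^A i}; Nadia ∈ {I^B I^B, I^B i}.
Weight each parental genotype pair by prior × P(type-AB child):
  I^A I^A × I^B I^B: posterior weight 4/9; P(next child type A) = 0.
  I^A I^A × I^B i: posterior weight 2/9; P(next child type A) = 1/2.
  I^A i × I^B I^B: posterior weight 2/9; P(next child type A) = 0.
  I^A i × I^B i: posterior weight 1/9; P(next child type A) = 1/4.
Weighted sum = 5/36.

5/36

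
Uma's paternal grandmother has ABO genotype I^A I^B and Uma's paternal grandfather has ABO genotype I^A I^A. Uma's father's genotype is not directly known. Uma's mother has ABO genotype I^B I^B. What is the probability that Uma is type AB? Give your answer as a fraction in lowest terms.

3/4

Uma's father's ABO genotype from I^A I^B × I^A I^A: 1/2 I^A I^A, 1/2 I^A I^B.
Crossing each possibility with the mother I^B I^B and summing P(type AB): 1/2·1 + 1/2·1/2 = 3/4.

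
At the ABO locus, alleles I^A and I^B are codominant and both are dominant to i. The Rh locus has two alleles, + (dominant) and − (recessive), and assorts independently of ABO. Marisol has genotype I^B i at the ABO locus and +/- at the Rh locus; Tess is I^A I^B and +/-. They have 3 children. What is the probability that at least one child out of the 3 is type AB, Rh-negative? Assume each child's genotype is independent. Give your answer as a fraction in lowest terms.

ABO cross I^B i × I^A I^B → 1/4 A, 1/2 B, 1/4 AB.
Rh cross +/- × +/- → 3/4 Rh+, 1/4 Rh-; so P(type AB, Rh-negative) = 1/4 × 1/4 = 1/16 per child.
P(none) = (15/16)^3 = 3375/4096; P(at least one) = 1 − 3375/4096 = 721/4096.

721/4096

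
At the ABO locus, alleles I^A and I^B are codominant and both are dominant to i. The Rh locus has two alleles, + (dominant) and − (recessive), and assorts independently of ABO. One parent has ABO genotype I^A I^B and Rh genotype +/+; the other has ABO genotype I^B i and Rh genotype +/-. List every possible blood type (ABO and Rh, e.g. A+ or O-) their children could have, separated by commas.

A+, B+, AB+

Gametes from I^A I^B × I^B i give offspring ABO genotypes I^A I^B, I^A i, I^B I^B, I^B i, i.e. phenotypes A, B, AB.
Rh cross +/+ × +/- → phenotypes Rh+.
Combining independently: A+, B+, AB+.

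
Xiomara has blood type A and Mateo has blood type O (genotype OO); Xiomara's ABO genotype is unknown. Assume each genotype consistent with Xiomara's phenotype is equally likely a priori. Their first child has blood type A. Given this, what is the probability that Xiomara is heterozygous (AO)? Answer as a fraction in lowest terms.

Possible genotypes: Xiomara ∈ {AA, AO}; Mateo ∈ {OO}.
Weight each parental genotype pair by prior × P(type-A child):
  AA × OO: posterior weight 2/3.
  AO × OO: posterior weight 1/3.
Sum the posterior weight over pairs where Xiomara is AO: 1/3.

1/3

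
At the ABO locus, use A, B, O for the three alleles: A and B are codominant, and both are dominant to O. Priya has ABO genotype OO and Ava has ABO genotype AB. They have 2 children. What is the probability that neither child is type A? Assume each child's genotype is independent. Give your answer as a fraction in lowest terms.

1/4

ABO cross OO × AB → 1/2 A, 1/2 B.
So P(type A) = 1/2 per child.
P(not type A) = 1/2 for one child; (1/2)^2 = 1/4.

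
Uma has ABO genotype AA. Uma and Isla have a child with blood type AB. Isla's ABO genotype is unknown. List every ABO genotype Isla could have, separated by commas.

AB, BB, BO

For each candidate genotype of Isla, check whether crossing it with AA can produce every observed child phenotype.
  AA → possible child types {A} ✗
  AB → possible child types {A, AB} ✓
  AO → possible child types {A} ✗
  BB → possible child types {AB} ✓
  BO → possible child types {A, AB} ✓
  OO → possible child types {A} ✗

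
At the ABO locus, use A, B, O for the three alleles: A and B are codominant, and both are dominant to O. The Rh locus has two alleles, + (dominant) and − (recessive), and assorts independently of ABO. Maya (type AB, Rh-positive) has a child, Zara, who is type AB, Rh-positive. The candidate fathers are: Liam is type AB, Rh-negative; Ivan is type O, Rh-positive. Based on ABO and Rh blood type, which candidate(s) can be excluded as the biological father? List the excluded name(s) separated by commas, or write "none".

Ivan

A candidate is excluded only if no genotype consistent with his phenotype could produce a type AB, Rh-positive child with a type AB, Rh-positive mother.
Ivan (type O, Rh+): no genotype consistent with that phenotype can produce a type-AB Rh+ child with a type-AB mother.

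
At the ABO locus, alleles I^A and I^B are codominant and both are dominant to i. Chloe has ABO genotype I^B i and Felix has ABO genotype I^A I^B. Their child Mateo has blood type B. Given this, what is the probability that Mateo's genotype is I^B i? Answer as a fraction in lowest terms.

1/2

Cross I^B i × I^A I^B → 1/4 I^A I^B, 1/4 I^A i, 1/4 I^B I^B, 1/4 I^B i.
Type-B genotypes among offspring: I^B I^B (1/4), I^B i (1/4); total 1/2.
P(I^B i | type B) = (1/4) / (1/2) = 1/2.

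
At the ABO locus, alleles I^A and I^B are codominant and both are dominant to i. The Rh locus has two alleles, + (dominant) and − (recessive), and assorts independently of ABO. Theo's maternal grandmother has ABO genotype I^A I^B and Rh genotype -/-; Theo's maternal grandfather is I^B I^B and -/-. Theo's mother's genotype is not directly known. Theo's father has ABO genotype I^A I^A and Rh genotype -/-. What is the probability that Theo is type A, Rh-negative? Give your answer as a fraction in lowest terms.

Theo's mother's ABO genotype from I^A I^B × I^B I^B: 1/2 I^A I^B, 1/2 I^B I^B.
Crossing each possibility with the father I^A I^A and summing P(type A): 1/2·1/2 + 1/2·0 = 1/4.
Similarly for Rh via the mother's Rh distribution: P(Rh-) = 1.
Independent loci: 1/4 × 1 = 1/4.

1/4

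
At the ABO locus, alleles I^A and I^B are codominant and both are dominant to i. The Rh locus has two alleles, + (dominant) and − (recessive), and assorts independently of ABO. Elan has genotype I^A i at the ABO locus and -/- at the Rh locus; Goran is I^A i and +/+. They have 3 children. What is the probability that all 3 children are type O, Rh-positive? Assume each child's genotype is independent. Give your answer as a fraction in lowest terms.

ABO cross I^A i × I^A i → 1/4 O, 3/4 A.
Rh cross -/- × +/+ → 1 Rh+; so P(type O, Rh-positive) = 1/4 × 1 = 1/4 per child.
All 3 independent: (1/4)^3 = 1/64.

1/64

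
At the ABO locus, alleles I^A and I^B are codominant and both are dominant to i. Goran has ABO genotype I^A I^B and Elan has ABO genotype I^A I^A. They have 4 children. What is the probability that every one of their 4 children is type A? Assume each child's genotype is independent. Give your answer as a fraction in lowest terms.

1/16

ABO cross I^A I^B × I^A I^A → 1/2 A, 1/2 AB.
So P(type A) = 1/2 per child.
All 4 independent: (1/2)^4 = 1/16.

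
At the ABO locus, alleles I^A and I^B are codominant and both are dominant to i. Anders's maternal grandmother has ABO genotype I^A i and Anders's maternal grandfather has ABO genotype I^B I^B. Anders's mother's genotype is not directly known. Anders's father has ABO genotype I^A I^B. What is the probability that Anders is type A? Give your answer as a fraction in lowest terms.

1/4

Anders's mother's ABO genotype from I^A i × I^B I^B: 1/2 I^A I^B, 1/2 I^B i.
Crossing each possibility with the father I^A I^B and summing P(type A): 1/2·1/4 + 1/2·1/4 = 1/4.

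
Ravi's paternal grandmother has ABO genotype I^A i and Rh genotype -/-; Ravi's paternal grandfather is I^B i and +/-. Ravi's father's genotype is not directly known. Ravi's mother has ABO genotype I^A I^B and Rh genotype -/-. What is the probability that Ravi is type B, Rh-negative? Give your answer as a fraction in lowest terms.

9/32

Ravi's father's ABO genotype from I^A i × I^B i: 1/4 I^A I^B, 1/4 I^A i, 1/4 I^B i, 1/4 i i.
Crossing each possibility with the mother I^A I^B and summing P(type B): 1/4·1/4 + 1/4·1/4 + 1/4·1/2 + 1/4·1/2 = 3/8.
Similarly for Rh via the father's Rh distribution: P(Rh-) = 3/4.
Independent loci: 3/8 × 3/4 = 9/32.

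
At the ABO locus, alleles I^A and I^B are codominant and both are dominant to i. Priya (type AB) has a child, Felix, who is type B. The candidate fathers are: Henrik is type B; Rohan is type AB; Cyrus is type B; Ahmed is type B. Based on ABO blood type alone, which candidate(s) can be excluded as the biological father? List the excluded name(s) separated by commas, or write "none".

A candidate is excluded only if no genotype consistent with his phenotype could produce a type B child with a type AB mother.
Every candidate has at least one consistent genotype combination, so none can be excluded.

none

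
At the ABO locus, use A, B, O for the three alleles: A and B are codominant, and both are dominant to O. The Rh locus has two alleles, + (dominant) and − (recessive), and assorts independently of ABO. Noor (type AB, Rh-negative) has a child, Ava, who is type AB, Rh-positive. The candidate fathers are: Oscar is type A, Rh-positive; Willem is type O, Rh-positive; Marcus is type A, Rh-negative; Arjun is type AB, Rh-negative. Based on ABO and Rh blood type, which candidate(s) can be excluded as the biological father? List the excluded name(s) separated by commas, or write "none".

Willem, Marcus, Arjun

A candidate is excluded only if no genotype consistent with his phenotype could produce a type AB, Rh-positive child with a type AB, Rh-negative mother.
Willem (type O, Rh+): no genotype consistent with that phenotype can produce a type-AB Rh+ child with a type-AB mother.
Marcus (type A, Rh-): no genotype consistent with that phenotype can produce a type-AB Rh+ child with a type-AB mother.
Arjun (type AB, Rh-): no genotype consistent with that phenotype can produce a type-AB Rh+ child with a type-AB mother.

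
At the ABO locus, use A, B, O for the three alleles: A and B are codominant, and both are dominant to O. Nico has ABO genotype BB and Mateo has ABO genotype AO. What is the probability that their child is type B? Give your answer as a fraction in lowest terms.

ABO cross BB × AO → offspring phenotypes: 1/2 B, 1/2 AB.
So P(type B) = 1/2.

1/2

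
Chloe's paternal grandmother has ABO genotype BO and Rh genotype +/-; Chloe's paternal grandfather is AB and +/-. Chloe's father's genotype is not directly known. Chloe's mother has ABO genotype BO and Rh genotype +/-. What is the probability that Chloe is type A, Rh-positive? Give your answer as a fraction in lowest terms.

Chloe's father's ABO genotype from BO × AB: 1/4 AB, 1/4 AO, 1/4 BB, 1/4 BO.
Crossing each possibility with the mother BO and summing P(type A): 1/4·1/4 + 1/4·1/4 + 1/4·0 + 1/4·0 = 1/8.
Similarly for Rh via the father's Rh distribution: P(Rh+) = 3/4.
Independent loci: 1/8 × 3/4 = 3/32.

3/32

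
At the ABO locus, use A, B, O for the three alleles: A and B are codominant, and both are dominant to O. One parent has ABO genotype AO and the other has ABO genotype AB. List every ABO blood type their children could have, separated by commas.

A, B, AB

Gametes from AO × AB give offspring ABO genotypes AA, AB, AO, BO, i.e. phenotypes A, B, AB.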